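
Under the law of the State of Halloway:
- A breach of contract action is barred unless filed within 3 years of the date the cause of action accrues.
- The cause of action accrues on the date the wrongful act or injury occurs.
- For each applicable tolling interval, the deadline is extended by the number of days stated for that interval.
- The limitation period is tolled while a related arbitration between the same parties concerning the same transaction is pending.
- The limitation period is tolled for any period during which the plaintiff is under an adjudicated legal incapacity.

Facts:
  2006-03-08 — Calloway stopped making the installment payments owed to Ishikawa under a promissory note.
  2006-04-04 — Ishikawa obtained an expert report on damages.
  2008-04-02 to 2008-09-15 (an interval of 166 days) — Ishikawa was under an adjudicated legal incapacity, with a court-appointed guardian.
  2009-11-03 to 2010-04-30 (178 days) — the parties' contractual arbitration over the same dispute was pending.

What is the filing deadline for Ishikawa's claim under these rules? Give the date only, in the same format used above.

The cause of action accrued on 2006-03-08, the date of the act.
The untolled deadline — 3 years after 2006-03-08 — is 2009-03-08.
Because the plaintiff's legal incapacity ran from 2008-04-02 to 2008-09-15, the deadline is extended by 166 days to 2009-08-21.
The pending related arbitration from 2009-11-03 to 2010-04-30 began after the period had already run on 2009-08-21, so it has no tolling effect.
Nothing else in the chronology tolls or restarts the period.

2009-08-21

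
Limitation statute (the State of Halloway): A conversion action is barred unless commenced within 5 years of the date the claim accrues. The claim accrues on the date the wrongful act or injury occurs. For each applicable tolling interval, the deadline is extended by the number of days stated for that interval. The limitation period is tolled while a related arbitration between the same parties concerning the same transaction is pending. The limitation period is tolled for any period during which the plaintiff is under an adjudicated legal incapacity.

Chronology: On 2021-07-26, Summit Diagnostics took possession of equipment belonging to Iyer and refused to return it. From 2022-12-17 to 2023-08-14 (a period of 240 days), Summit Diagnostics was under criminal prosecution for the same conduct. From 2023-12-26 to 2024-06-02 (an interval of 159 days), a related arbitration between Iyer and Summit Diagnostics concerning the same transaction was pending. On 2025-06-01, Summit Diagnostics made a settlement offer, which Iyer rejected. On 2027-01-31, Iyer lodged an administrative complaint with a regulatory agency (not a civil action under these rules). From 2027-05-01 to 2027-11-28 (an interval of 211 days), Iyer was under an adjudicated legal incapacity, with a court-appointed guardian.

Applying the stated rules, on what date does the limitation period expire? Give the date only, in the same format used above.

2027-01-01

The limitation period began to run on 2021-07-26.
The untolled deadline — 5 years after 2021-07-26 — is 2026-07-26.
Because the pending related arbitration ran from 2023-12-26 to 2024-06-02, the deadline is extended by 159 days to 2027-01-01.
The plaintiff's legal incapacity starting 2027-05-01 came too late — the period had run on 2027-01-01 — and so does not extend the deadline.
The pending criminal prosecution from 2022-12-17 to 2023-08-14 does not toll the period, because no stated rule makes a criminal prosecution a tolling event.
None of the other events listed affects the running of the period under the stated rules.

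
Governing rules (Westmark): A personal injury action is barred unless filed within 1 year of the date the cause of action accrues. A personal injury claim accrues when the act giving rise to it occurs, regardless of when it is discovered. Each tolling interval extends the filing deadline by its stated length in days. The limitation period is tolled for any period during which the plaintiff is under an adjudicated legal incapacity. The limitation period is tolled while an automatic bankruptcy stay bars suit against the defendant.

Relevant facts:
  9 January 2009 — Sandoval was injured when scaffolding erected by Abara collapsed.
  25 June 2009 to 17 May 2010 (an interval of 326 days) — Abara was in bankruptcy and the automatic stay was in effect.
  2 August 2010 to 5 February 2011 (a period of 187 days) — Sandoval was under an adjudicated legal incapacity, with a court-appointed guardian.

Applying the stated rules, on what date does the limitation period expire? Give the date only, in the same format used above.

6 June 2011

The claim accrued on 9 January 2009, when the wrongful act occurred.
The untolled deadline — 1 year after 9 January 2009 — is 9 January 2010.
The automatic bankruptcy stay from 25 June 2009 to 17 May 2010 tolled the period for 326 days, extending the deadline to 1 December 2010.
The period was tolled for 187 days by the plaintiff's legal incapacity (2 August 2010 to 5 February 2011), pushing the deadline to 6 June 2011.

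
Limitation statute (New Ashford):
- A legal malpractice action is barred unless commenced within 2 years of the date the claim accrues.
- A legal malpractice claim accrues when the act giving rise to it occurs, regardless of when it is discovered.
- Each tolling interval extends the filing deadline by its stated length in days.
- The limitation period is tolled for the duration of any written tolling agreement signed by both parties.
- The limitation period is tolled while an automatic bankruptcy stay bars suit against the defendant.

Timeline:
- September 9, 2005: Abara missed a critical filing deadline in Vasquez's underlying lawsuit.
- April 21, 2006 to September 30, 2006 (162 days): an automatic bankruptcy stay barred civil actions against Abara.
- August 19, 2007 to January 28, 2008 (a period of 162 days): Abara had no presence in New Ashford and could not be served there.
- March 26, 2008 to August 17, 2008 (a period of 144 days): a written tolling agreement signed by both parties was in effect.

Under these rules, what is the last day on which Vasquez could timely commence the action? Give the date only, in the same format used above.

February 18, 2008

The limitation period began to run on September 9, 2005.
2 years from September 9, 2005 is September 9, 2007.
The period was tolled for 162 days by the automatic bankruptcy stay (April 21, 2006 to September 30, 2006), pushing the deadline to February 18, 2008.
The written tolling agreement starting March 26, 2008 came too late — the period had run on February 18, 2008 — and so does not extend the deadline.
No stated provision tolls the period for the defendant's absence, so the interval from August 19, 2007 to January 28, 2008 has no effect on the deadline.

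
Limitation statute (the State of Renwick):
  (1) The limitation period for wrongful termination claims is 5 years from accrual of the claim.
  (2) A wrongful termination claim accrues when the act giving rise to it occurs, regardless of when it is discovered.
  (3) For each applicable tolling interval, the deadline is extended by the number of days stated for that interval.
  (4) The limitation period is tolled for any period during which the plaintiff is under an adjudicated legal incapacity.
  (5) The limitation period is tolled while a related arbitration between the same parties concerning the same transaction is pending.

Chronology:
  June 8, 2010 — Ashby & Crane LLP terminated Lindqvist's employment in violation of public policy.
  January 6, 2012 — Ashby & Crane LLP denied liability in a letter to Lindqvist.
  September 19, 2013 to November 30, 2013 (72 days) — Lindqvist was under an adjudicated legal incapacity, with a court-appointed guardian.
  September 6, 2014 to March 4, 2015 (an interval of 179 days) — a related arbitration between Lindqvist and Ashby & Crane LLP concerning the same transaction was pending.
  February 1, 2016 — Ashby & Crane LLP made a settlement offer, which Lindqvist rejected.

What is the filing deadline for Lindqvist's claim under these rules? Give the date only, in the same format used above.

The claim accrued on June 8, 2010, the date of the act.
5 years from June 8, 2010 is June 8, 2015.
The period was tolled for 72 days by the plaintiff's legal incapacity (September 19, 2013 to November 30, 2013), pushing the deadline to August 19, 2015.
The pending related arbitration from September 6, 2014 to March 4, 2015 tolled the period for 179 days, extending the deadline to February 14, 2016.
None of the other events listed affects the running of the period under the stated rules.

February 14, 2016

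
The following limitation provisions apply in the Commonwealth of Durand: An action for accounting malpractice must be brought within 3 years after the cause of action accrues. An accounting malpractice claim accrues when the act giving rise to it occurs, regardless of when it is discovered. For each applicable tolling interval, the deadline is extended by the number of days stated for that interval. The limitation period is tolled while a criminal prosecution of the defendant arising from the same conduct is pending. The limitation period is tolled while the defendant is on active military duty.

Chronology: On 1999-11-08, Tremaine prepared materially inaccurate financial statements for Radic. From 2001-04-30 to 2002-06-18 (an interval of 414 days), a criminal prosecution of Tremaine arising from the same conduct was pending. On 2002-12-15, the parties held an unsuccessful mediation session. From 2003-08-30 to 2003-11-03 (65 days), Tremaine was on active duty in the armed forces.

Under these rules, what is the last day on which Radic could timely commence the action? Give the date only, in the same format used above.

The limitation period began to run on 1999-11-08.
3 years from 1999-11-08 is 2002-11-08.
The pending criminal prosecution from 2001-04-30 to 2002-06-18 tolled the period for 414 days, extending the deadline to 2003-12-27.
The period was tolled for 65 days by the defendant's active military service (2003-08-30 to 2003-11-03), pushing the deadline to 2004-03-01.
Nothing else in the chronology tolls or restarts the period.

2004-03-01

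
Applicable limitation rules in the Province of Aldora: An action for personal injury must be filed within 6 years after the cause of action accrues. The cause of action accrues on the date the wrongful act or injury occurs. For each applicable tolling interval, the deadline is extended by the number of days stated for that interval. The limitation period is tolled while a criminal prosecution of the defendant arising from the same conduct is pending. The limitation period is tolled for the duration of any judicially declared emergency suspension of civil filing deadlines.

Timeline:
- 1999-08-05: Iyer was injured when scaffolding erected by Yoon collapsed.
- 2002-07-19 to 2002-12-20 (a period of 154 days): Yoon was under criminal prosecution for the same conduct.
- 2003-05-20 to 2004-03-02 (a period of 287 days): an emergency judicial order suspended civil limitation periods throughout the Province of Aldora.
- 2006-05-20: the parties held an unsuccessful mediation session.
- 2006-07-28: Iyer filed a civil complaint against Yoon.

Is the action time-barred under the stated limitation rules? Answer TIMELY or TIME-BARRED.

The cause of action accrued on 1999-08-05, the date of the act.
Adding the 6 years base period to 1999-08-05 gives a deadline of 2005-08-05, before any tolling.
The pending criminal prosecution from 2002-07-19 to 2002-12-20 tolled the period for 154 days, extending the deadline to 2006-01-06.
The emergency suspension of filing deadlines from 2003-05-20 to 2004-03-02 tolled the period for 287 days, extending the deadline to 2006-10-20.
The other events in the timeline have no effect on the limitation period under the stated rules.
Iyer filed on 2006-07-28, before the 2006-10-20 deadline, so the action is timely.

TIMELY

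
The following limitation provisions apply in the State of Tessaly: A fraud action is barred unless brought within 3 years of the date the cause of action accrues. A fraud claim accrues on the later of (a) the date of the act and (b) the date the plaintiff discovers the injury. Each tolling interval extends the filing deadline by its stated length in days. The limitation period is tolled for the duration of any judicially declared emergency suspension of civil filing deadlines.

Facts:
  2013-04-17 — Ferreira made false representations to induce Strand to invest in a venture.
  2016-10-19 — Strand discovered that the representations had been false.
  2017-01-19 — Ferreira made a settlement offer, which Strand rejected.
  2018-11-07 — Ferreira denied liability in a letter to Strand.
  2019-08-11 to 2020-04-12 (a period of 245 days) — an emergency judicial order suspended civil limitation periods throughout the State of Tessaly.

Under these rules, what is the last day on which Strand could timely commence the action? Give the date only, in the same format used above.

Taking the later of the act (2013-04-17) and discovery (2016-10-19), the claim accrued on 2016-10-19.
Adding the 3 years base period to 2016-10-19 gives a deadline of 2019-10-19, before any tolling.
Because the emergency suspension of filing deadlines ran from 2019-08-11 to 2020-04-12, the deadline is extended by 245 days to 2020-06-20.
The other events in the timeline have no effect on the limitation period under the stated rules.

2020-06-20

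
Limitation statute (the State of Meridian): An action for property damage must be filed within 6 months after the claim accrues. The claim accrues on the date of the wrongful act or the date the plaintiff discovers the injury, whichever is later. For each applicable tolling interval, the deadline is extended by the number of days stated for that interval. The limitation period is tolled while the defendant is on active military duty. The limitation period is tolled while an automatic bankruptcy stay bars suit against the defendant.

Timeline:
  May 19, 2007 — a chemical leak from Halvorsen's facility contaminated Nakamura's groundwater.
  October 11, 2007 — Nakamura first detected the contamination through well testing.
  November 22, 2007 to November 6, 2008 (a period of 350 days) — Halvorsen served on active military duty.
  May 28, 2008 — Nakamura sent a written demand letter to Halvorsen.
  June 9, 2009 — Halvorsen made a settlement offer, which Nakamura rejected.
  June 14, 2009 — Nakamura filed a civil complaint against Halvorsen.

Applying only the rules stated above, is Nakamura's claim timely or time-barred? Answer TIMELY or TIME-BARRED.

TIME-BARRED

The claim accrued on October 11, 2007 — the later of the May 19, 2007 act and the October 11, 2007 discovery.
6 months from October 11, 2007 is April 11, 2008.
Because the defendant's active military service ran from November 22, 2007 to November 6, 2008, the deadline is extended by 350 days to March 27, 2009.
Nothing else in the chronology tolls or restarts the period.
The June 14, 2009 filing falls after the March 27, 2009 deadline; the claim is time-barred.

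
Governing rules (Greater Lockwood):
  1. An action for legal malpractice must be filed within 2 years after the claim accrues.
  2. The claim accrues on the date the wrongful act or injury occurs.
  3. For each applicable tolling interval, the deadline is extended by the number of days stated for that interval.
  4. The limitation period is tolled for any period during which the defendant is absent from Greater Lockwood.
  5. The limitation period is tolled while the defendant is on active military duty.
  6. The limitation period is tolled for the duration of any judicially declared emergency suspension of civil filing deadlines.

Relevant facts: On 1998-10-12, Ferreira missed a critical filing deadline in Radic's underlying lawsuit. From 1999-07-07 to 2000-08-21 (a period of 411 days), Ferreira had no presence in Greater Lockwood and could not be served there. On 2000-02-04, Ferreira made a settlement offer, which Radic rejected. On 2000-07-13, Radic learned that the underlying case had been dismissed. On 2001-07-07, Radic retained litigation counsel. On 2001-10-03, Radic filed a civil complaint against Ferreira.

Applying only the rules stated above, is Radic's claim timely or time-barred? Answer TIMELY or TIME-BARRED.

TIMELY

Accrual is governed by the date of the act, so the period began to run on 1998-10-12; the later discovery on 2000-07-13 is irrelevant under the stated rule.
The untolled deadline — 2 years after 1998-10-12 — is 2000-10-12.
The period was tolled for 411 days by the defendant's absence from the jurisdiction (1999-07-07 to 2000-08-21), pushing the deadline to 2001-11-27.
None of the other events listed affects the running of the period under the stated rules.
Filing on 2001-10-03 beat the 2001-11-27 deadline — the action is timely.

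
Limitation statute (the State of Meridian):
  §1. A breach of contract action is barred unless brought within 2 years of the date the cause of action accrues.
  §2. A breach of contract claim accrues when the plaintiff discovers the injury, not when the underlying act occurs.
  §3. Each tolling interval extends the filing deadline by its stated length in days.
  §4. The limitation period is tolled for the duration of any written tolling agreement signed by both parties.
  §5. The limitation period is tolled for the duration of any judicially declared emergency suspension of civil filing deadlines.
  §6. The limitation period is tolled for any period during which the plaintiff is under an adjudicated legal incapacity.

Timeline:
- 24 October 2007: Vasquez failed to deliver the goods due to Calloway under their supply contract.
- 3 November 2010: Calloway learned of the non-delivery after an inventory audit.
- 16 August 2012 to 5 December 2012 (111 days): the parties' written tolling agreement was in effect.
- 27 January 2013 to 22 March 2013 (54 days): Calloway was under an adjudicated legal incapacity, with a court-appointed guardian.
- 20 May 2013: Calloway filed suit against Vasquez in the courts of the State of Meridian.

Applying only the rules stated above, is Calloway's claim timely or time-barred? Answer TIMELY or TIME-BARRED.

TIME-BARRED

Accrual is tied to discovery, so the period began on 3 November 2010 rather than on 24 October 2007 when the act occurred.
Adding the 2 years base period to 3 November 2010 gives a deadline of 3 November 2012, before any tolling.
Because the written tolling agreement ran from 16 August 2012 to 5 December 2012, the deadline is extended by 111 days to 22 February 2013.
Because the plaintiff's legal incapacity ran from 27 January 2013 to 22 March 2013, the deadline is extended by 54 days to 17 April 2013.
The 20 May 2013 filing falls after the 17 April 2013 deadline; the claim is time-barred.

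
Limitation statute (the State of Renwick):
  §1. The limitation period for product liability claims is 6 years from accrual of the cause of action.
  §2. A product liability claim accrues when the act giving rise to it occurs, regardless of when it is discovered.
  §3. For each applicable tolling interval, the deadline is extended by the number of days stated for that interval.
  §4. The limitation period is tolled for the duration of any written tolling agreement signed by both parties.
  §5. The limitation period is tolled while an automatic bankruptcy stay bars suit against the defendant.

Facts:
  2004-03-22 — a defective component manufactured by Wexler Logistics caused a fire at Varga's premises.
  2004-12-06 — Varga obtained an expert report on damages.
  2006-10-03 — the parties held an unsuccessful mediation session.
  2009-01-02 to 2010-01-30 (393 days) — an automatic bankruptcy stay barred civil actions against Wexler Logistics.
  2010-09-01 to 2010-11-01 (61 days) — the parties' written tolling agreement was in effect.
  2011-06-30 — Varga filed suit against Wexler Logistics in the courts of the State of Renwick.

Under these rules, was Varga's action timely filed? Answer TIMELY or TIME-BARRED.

The cause of action accrued on 2004-03-22, the date of the act.
Adding the 6 years base period to 2004-03-22 gives a deadline of 2010-03-22, before any tolling.
The period was tolled for 393 days by the automatic bankruptcy stay (2009-01-02 to 2010-01-30), pushing the deadline to 2011-04-19.
The period was tolled for 61 days by the written tolling agreement (2010-09-01 to 2010-11-01), pushing the deadline to 2011-06-19.
Nothing else in the chronology tolls or restarts the period.
Filing on 2011-06-30 missed the 2011-06-19 deadline — the action is time-barred.

TIME-BARRED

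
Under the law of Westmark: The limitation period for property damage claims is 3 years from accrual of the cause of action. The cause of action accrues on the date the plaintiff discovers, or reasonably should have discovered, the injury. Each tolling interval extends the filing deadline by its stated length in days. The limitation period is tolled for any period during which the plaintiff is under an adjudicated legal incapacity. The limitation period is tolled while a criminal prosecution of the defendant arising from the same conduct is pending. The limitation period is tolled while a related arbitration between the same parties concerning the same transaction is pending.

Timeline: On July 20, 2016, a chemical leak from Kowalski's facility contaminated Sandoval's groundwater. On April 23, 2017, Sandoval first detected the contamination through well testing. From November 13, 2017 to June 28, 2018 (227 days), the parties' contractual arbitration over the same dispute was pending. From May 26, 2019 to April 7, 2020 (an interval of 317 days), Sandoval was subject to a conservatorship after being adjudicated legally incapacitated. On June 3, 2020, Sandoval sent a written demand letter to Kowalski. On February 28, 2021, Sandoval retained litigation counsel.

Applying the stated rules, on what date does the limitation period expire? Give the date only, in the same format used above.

October 19, 2021

The claim did not accrue until Sandoval discovered the injury on April 23, 2017; the July 20, 2016 act date does not start the clock under the stated rule.
Adding the 3 years base period to April 23, 2017 gives a deadline of April 23, 2020, before any tolling.
The pending related arbitration from November 13, 2017 to June 28, 2018 tolled the period for 227 days, extending the deadline to December 6, 2020.
Because the plaintiff's legal incapacity ran from May 26, 2019 to April 7, 2020, the deadline is extended by 317 days to October 19, 2021.
Nothing else in the chronology tolls or restarts the period.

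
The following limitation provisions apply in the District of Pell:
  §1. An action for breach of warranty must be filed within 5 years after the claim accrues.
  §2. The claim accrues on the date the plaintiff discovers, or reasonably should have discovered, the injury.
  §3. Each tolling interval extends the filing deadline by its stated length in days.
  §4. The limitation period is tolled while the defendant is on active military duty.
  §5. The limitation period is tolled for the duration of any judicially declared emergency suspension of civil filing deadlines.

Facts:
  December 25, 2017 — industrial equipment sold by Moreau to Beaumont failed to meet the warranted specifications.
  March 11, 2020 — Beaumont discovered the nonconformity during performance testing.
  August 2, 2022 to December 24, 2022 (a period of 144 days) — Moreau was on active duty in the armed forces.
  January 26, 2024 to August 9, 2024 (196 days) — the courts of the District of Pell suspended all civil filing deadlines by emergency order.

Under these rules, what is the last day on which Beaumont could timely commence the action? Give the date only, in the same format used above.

February 14, 2026

The claim did not accrue until Beaumont discovered the injury on March 11, 2020; the December 25, 2017 act date does not start the clock under the stated rule.
Adding the 5 years base period to March 11, 2020 gives a deadline of March 11, 2025, before any tolling.
Because the defendant's active military service ran from August 2, 2022 to December 24, 2022, the deadline is extended by 144 days to August 2, 2025.
The period was tolled for 196 days by the emergency suspension of filing deadlines (January 26, 2024 to August 9, 2024), pushing the deadline to February 14, 2026.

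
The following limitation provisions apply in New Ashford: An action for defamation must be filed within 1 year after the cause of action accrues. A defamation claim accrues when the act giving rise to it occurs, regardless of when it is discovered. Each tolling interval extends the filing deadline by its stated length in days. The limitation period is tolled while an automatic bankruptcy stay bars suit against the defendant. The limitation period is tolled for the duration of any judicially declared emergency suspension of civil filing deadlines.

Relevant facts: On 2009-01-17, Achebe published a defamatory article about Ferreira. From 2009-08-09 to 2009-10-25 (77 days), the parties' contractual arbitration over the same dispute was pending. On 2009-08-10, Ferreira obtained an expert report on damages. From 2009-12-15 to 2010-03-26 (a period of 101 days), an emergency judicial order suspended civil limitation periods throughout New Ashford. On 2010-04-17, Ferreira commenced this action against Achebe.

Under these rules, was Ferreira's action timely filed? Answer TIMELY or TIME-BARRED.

TIMELY

The cause of action accrued on 2009-01-17, the date of the act.
1 year from 2009-01-17 is 2010-01-17.
Because the emergency suspension of filing deadlines ran from 2009-12-15 to 2010-03-26, the deadline is extended by 101 days to 2010-04-28.
Although a pending arbitration ran from 2009-08-09 to 2009-10-25, the stated rules do not make that a tolling event, so it is disregarded.
The other events in the timeline have no effect on the limitation period under the stated rules.
Filing on 2010-04-17 beat the 2010-04-28 deadline — the action is timely.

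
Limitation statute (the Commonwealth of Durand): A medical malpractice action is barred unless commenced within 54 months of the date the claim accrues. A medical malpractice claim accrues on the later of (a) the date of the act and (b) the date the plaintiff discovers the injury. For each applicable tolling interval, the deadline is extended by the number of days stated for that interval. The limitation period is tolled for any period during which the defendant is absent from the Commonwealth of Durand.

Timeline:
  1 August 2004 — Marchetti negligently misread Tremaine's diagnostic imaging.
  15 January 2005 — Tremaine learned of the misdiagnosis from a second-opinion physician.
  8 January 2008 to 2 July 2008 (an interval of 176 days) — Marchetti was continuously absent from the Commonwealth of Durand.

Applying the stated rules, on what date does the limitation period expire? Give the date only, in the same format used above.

The claim accrued on 15 January 2005 — the later of the 1 August 2004 act and the 15 January 2005 discovery.
54 months from 15 January 2005 is 15 July 2009.
Because the defendant's absence from the jurisdiction ran from 8 January 2008 to 2 July 2008, the deadline is extended by 176 days to 7 January 2010.

7 January 2010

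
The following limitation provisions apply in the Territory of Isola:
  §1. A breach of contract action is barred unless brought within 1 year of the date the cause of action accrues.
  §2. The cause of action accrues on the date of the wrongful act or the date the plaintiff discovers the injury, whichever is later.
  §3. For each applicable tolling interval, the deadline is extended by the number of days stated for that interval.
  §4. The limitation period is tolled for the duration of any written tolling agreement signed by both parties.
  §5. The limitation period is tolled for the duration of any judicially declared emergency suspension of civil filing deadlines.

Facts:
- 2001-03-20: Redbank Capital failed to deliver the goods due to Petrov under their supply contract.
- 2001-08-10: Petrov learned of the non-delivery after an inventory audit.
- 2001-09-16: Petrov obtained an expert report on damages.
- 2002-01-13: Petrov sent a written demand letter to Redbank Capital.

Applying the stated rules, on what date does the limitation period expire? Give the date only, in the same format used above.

2002-08-10

Because discovery on 2001-08-10 post-dates the 2001-03-20 act, accrual under the later-of rule falls on 2001-08-10.
The untolled deadline — 1 year after 2001-08-10 — is 2002-08-10.
The other events in the timeline have no effect on the limitation period under the stated rules.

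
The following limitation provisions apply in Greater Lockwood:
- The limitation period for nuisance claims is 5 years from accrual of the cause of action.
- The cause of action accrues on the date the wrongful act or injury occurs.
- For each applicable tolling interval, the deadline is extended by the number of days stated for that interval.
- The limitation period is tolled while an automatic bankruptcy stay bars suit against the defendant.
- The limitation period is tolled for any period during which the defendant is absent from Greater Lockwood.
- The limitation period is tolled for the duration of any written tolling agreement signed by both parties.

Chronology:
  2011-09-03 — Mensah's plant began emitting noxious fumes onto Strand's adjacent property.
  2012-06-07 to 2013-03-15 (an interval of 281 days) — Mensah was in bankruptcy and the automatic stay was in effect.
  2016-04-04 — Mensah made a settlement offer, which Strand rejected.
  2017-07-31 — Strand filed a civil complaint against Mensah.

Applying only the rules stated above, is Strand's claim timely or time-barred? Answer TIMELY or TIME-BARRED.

TIME-BARRED

The claim accrued on 2011-09-03, when the wrongful act occurred.
5 years from 2011-09-03 is 2016-09-03.
The automatic bankruptcy stay from 2012-06-07 to 2013-03-15 tolled the period for 281 days, extending the deadline to 2017-06-11.
Nothing else in the chronology tolls or restarts the period.
The 2017-07-31 filing falls after the 2017-06-11 deadline; the claim is time-barred.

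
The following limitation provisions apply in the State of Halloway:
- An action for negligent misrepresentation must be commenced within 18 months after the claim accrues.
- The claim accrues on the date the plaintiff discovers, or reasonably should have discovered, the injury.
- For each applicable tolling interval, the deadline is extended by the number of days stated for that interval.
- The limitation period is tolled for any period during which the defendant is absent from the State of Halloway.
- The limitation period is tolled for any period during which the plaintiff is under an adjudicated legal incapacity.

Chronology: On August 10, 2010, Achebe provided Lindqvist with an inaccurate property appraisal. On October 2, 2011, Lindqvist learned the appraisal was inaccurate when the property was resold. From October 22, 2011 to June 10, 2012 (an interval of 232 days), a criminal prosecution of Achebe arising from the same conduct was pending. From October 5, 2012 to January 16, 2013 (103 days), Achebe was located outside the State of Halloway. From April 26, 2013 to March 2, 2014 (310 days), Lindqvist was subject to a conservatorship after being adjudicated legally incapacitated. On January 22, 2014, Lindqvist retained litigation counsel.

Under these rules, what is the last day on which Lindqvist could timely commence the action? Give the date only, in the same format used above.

Accrual is tied to discovery, so the period began on October 2, 2011 rather than on August 10, 2010 when the act occurred.
18 months from October 2, 2011 is April 2, 2013.
The period was tolled for 103 days by the defendant's absence from the jurisdiction (October 5, 2012 to January 16, 2013), pushing the deadline to July 14, 2013.
Because the plaintiff's legal incapacity ran from April 26, 2013 to March 2, 2014, the deadline is extended by 310 days to May 20, 2014.
Although a criminal prosecution ran from October 22, 2011 to June 10, 2012, the stated rules do not make that a tolling event, so it is disregarded.
None of the other events listed affects the running of the period under the stated rules.

May 20, 2014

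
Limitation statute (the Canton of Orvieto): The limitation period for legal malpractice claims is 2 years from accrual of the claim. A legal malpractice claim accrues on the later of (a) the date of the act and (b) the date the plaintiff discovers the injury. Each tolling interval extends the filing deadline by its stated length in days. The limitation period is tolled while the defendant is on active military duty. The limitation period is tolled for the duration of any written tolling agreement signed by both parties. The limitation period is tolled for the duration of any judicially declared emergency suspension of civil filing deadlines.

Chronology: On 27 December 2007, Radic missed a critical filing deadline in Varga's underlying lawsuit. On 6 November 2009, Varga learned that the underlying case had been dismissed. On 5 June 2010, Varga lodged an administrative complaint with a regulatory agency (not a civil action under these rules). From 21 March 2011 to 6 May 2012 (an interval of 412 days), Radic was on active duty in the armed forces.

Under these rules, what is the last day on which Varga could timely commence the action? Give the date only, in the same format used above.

The claim accrued on 6 November 2009 — the later of the 27 December 2007 act and the 6 November 2009 discovery.
2 years from 6 November 2009 is 6 November 2011.
The defendant's active military service from 21 March 2011 to 6 May 2012 tolled the period for 412 days, extending the deadline to 22 December 2012.
Nothing else in the chronology tolls or restarts the period.

22 December 2012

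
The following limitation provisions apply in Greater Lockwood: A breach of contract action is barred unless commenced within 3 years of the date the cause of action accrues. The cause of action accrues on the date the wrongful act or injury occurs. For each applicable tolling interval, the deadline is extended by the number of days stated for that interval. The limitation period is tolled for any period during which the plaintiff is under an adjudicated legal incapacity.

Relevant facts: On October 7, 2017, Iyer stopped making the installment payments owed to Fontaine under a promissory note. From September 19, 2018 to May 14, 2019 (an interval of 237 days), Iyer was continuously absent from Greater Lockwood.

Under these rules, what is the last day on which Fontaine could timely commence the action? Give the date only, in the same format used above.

The cause of action accrued on October 7, 2017, the date of the act.
Adding the 3 years base period to October 7, 2017 gives a deadline of October 7, 2020, before any tolling.
No stated provision tolls the period for the defendant's absence, so the interval from September 19, 2018 to May 14, 2019 has no effect on the deadline.

October 7, 2020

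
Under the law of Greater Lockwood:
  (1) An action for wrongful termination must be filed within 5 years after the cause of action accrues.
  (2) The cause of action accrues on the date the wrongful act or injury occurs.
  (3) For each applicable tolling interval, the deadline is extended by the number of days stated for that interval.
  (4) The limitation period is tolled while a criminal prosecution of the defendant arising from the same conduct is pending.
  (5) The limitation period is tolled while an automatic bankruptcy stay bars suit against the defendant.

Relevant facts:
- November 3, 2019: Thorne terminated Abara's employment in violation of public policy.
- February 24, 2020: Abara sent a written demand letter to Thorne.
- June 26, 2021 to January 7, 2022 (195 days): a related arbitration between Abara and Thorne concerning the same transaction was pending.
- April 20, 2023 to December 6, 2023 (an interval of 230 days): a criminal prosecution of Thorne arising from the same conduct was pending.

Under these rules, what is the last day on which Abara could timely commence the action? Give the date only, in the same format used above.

June 21, 2025

The cause of action accrued on November 3, 2019, the date of the act.
The untolled deadline — 5 years after November 3, 2019 — is November 3, 2024.
The pending criminal prosecution from April 20, 2023 to December 6, 2023 tolled the period for 230 days, extending the deadline to June 21, 2025.
No stated provision tolls the period for a pending arbitration, so the interval from June 26, 2021 to January 7, 2022 has no effect on the deadline.
The other events in the timeline have no effect on the limitation period under the stated rules.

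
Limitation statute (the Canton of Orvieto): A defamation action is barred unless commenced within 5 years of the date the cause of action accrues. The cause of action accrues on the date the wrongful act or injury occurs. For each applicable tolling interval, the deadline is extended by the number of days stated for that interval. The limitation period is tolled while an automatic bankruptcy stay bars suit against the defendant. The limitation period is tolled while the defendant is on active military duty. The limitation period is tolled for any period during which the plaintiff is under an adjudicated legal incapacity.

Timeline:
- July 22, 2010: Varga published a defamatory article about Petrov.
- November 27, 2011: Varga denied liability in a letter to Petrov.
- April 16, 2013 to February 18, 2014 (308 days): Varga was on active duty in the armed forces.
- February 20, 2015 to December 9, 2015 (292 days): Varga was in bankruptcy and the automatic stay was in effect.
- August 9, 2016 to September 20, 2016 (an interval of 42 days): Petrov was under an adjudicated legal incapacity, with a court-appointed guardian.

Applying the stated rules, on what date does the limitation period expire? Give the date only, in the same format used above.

April 24, 2017

The cause of action accrued on July 22, 2010, the date of the act.
5 years from July 22, 2010 is July 22, 2015.
The period was tolled for 308 days by the defendant's active military service (April 16, 2013 to February 18, 2014), pushing the deadline to May 25, 2016.
The automatic bankruptcy stay from February 20, 2015 to December 9, 2015 tolled the period for 292 days, extending the deadline to March 13, 2017.
The period was tolled for 42 days by the plaintiff's legal incapacity (August 9, 2016 to September 20, 2016), pushing the deadline to April 24, 2017.
Nothing else in the chronology tolls or restarts the period.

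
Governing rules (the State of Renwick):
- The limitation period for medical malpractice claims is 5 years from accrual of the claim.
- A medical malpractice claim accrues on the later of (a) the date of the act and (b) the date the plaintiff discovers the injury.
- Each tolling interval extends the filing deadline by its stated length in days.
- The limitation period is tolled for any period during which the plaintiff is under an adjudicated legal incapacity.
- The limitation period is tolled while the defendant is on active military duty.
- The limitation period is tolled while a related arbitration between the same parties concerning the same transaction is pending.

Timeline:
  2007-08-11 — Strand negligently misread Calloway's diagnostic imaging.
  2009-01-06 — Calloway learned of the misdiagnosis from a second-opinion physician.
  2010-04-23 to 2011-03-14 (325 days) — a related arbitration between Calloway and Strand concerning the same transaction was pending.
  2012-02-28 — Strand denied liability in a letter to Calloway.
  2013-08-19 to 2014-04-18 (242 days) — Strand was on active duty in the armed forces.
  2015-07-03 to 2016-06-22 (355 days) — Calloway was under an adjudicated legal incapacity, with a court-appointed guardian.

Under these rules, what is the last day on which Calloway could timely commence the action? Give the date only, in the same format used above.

Taking the later of the act (2007-08-11) and discovery (2009-01-06), the claim accrued on 2009-01-06.
Adding the 5 years base period to 2009-01-06 gives a deadline of 2014-01-06, before any tolling.
Because the pending related arbitration ran from 2010-04-23 to 2011-03-14, the deadline is extended by 325 days to 2014-11-27.
The period was tolled for 242 days by the defendant's active military service (2013-08-19 to 2014-04-18), pushing the deadline to 2015-07-27.
The period was tolled for 355 days by the plaintiff's legal incapacity (2015-07-03 to 2016-06-22), pushing the deadline to 2016-07-16.
None of the other events listed affects the running of the period under the stated rules.

2016-07-16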